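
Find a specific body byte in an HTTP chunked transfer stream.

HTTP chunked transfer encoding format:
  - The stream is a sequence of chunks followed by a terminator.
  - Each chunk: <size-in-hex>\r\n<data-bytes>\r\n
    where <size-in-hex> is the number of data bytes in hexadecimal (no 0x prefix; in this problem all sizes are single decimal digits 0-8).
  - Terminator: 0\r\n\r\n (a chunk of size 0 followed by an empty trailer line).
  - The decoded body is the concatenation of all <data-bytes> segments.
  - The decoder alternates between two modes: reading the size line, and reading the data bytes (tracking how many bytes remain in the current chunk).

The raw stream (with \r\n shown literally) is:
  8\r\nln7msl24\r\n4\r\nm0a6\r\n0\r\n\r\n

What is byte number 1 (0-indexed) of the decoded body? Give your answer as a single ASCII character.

Chunk 1: stream[0..1]='8' size=0x8=8, data at stream[3..11]='ln7msl24' -> body[0..8], body so far='ln7msl24'
Chunk 2: stream[13..14]='4' size=0x4=4, data at stream[16..20]='m0a6' -> body[8..12], body so far='ln7msl24m0a6'
Chunk 3: stream[22..23]='0' size=0 (terminator). Final body='ln7msl24m0a6' (12 bytes)
Body byte 1 = 'n'

Answer: n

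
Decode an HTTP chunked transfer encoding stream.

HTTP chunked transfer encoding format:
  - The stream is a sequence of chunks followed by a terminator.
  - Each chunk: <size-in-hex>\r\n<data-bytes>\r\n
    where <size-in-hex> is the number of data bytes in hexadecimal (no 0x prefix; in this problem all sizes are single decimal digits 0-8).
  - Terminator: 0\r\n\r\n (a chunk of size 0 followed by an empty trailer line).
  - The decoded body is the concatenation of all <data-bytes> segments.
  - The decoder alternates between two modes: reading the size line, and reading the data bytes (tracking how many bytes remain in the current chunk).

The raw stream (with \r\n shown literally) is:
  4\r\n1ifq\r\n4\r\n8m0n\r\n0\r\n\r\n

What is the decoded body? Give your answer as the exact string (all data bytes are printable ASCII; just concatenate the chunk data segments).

Chunk 1: stream[0..1]='4' size=0x4=4, data at stream[3..7]='1ifq' -> body[0..4], body so far='1ifq'
Chunk 2: stream[9..10]='4' size=0x4=4, data at stream[12..16]='8m0n' -> body[4..8], body so far='1ifq8m0n'
Chunk 3: stream[18..19]='0' size=0 (terminator). Final body='1ifq8m0n' (8 bytes)

Answer: 1ifq8m0n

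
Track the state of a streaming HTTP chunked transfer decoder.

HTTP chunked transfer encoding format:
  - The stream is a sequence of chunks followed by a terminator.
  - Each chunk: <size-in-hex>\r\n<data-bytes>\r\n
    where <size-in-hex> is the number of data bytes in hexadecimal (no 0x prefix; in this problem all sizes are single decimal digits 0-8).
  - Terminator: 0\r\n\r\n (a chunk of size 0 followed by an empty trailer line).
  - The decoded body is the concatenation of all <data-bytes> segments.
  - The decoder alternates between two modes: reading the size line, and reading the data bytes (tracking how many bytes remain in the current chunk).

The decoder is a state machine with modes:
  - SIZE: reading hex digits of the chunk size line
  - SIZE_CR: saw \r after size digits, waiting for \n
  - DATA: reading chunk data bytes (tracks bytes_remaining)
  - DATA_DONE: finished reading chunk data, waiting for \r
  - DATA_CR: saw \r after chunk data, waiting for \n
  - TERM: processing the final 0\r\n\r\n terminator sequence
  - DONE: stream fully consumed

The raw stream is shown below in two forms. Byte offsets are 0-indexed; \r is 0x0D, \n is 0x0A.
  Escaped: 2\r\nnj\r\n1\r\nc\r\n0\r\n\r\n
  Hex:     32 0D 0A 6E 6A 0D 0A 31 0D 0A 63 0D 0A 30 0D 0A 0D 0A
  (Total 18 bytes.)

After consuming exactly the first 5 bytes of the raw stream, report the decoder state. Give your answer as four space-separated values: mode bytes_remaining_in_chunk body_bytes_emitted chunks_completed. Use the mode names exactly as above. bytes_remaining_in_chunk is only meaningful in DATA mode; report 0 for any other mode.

Answer: DATA_DONE 0 2 0

Derivation:
Byte 0 = '2': mode=SIZE remaining=0 emitted=0 chunks_done=0
Byte 1 = 0x0D: mode=SIZE_CR remaining=0 emitted=0 chunks_done=0
Byte 2 = 0x0A: mode=DATA remaining=2 emitted=0 chunks_done=0
Byte 3 = 'n': mode=DATA remaining=1 emitted=1 chunks_done=0
Byte 4 = 'j': mode=DATA_DONE remaining=0 emitted=2 chunks_done=0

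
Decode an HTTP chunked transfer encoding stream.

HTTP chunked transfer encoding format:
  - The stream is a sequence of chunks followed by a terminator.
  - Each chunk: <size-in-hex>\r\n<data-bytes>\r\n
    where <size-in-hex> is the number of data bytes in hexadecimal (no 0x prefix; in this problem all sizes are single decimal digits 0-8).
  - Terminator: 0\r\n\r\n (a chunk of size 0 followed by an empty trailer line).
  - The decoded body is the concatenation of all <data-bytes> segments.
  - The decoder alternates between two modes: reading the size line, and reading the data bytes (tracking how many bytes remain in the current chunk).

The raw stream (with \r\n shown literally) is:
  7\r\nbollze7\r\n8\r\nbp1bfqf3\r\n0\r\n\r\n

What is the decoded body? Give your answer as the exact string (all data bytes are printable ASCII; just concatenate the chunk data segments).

Chunk 1: stream[0..1]='7' size=0x7=7, data at stream[3..10]='bollze7' -> body[0..7], body so far='bollze7'
Chunk 2: stream[12..13]='8' size=0x8=8, data at stream[15..23]='bp1bfqf3' -> body[7..15], body so far='bollze7bp1bfqf3'
Chunk 3: stream[25..26]='0' size=0 (terminator). Final body='bollze7bp1bfqf3' (15 bytes)

Answer: bollze7bp1bfqf3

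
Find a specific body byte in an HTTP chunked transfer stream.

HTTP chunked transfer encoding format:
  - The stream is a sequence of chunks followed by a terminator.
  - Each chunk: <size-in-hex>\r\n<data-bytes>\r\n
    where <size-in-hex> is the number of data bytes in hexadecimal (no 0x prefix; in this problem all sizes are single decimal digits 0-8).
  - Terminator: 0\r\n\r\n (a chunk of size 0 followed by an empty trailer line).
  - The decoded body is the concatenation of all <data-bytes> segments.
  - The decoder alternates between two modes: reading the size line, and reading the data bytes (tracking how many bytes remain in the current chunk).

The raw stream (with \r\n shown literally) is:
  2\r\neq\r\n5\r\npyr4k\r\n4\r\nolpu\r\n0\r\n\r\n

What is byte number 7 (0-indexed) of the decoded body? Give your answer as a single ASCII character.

Chunk 1: stream[0..1]='2' size=0x2=2, data at stream[3..5]='eq' -> body[0..2], body so far='eq'
Chunk 2: stream[7..8]='5' size=0x5=5, data at stream[10..15]='pyr4k' -> body[2..7], body so far='eqpyr4k'
Chunk 3: stream[17..18]='4' size=0x4=4, data at stream[20..24]='olpu' -> body[7..11], body so far='eqpyr4kolpu'
Chunk 4: stream[26..27]='0' size=0 (terminator). Final body='eqpyr4kolpu' (11 bytes)
Body byte 7 = 'o'

Answer: o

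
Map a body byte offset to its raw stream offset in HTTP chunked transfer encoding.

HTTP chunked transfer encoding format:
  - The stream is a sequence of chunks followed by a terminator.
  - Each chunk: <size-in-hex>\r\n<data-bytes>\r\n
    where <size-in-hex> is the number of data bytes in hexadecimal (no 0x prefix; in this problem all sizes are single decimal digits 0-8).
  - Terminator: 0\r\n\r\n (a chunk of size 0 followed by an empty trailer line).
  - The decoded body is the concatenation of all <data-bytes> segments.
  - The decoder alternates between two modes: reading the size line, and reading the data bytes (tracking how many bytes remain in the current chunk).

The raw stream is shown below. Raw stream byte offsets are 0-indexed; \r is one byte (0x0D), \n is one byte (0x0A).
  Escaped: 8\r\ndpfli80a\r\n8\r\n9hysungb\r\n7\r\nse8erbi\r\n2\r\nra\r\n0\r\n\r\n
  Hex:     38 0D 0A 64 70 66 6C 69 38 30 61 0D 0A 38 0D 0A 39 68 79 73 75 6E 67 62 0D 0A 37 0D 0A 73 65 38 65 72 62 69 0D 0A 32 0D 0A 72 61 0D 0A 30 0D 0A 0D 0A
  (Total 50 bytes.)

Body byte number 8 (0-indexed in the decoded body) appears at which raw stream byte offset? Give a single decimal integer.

Answer: 16

Derivation:
Chunk 1: stream[0..1]='8' size=0x8=8, data at stream[3..11]='dpfli80a' -> body[0..8], body so far='dpfli80a'
Chunk 2: stream[13..14]='8' size=0x8=8, data at stream[16..24]='9hysungb' -> body[8..16], body so far='dpfli80a9hysungb'
Chunk 3: stream[26..27]='7' size=0x7=7, data at stream[29..36]='se8erbi' -> body[16..23], body so far='dpfli80a9hysungbse8erbi'
Chunk 4: stream[38..39]='2' size=0x2=2, data at stream[41..43]='ra' -> body[23..25], body so far='dpfli80a9hysungbse8erbira'
Chunk 5: stream[45..46]='0' size=0 (terminator). Final body='dpfli80a9hysungbse8erbira' (25 bytes)
Body byte 8 at stream offset 16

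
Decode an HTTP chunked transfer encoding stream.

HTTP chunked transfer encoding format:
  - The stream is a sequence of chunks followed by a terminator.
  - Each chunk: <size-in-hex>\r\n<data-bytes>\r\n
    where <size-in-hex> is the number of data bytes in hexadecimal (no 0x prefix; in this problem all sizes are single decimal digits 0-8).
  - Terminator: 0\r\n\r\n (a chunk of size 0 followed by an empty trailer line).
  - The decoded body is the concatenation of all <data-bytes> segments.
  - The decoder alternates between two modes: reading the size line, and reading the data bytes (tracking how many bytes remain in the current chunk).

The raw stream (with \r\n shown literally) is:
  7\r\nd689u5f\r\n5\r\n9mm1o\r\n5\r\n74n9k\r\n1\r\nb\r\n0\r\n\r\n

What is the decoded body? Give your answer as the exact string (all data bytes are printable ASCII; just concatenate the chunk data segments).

Chunk 1: stream[0..1]='7' size=0x7=7, data at stream[3..10]='d689u5f' -> body[0..7], body so far='d689u5f'
Chunk 2: stream[12..13]='5' size=0x5=5, data at stream[15..20]='9mm1o' -> body[7..12], body so far='d689u5f9mm1o'
Chunk 3: stream[22..23]='5' size=0x5=5, data at stream[25..30]='74n9k' -> body[12..17], body so far='d689u5f9mm1o74n9k'
Chunk 4: stream[32..33]='1' size=0x1=1, data at stream[35..36]='b' -> body[17..18], body so far='d689u5f9mm1o74n9kb'
Chunk 5: stream[38..39]='0' size=0 (terminator). Final body='d689u5f9mm1o74n9kb' (18 bytes)

Answer: d689u5f9mm1o74n9kb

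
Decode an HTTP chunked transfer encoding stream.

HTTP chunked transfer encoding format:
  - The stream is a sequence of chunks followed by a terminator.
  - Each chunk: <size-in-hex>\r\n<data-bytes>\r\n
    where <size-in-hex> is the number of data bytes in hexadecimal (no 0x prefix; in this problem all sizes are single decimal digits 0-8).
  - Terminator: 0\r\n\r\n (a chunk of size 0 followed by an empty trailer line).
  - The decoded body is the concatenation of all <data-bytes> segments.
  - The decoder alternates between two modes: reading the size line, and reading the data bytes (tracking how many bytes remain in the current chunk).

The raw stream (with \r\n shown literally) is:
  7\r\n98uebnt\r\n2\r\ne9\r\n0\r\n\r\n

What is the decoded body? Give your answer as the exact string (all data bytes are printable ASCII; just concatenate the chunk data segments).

Chunk 1: stream[0..1]='7' size=0x7=7, data at stream[3..10]='98uebnt' -> body[0..7], body so far='98uebnt'
Chunk 2: stream[12..13]='2' size=0x2=2, data at stream[15..17]='e9' -> body[7..9], body so far='98uebnte9'
Chunk 3: stream[19..20]='0' size=0 (terminator). Final body='98uebnte9' (9 bytes)

Answer: 98uebnte9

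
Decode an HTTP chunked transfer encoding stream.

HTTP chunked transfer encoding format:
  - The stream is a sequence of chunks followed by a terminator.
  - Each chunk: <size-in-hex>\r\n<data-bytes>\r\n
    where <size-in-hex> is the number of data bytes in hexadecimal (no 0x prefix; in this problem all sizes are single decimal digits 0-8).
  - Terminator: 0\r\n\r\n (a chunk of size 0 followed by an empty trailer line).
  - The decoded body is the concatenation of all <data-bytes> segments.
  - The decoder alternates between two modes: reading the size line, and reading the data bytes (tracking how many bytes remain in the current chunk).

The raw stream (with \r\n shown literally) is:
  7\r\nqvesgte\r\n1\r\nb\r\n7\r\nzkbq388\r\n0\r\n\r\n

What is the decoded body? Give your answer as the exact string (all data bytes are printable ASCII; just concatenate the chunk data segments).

Chunk 1: stream[0..1]='7' size=0x7=7, data at stream[3..10]='qvesgte' -> body[0..7], body so far='qvesgte'
Chunk 2: stream[12..13]='1' size=0x1=1, data at stream[15..16]='b' -> body[7..8], body so far='qvesgteb'
Chunk 3: stream[18..19]='7' size=0x7=7, data at stream[21..28]='zkbq388' -> body[8..15], body so far='qvesgtebzkbq388'
Chunk 4: stream[30..31]='0' size=0 (terminator). Final body='qvesgtebzkbq388' (15 bytes)

Answer: qvesgtebzkbq388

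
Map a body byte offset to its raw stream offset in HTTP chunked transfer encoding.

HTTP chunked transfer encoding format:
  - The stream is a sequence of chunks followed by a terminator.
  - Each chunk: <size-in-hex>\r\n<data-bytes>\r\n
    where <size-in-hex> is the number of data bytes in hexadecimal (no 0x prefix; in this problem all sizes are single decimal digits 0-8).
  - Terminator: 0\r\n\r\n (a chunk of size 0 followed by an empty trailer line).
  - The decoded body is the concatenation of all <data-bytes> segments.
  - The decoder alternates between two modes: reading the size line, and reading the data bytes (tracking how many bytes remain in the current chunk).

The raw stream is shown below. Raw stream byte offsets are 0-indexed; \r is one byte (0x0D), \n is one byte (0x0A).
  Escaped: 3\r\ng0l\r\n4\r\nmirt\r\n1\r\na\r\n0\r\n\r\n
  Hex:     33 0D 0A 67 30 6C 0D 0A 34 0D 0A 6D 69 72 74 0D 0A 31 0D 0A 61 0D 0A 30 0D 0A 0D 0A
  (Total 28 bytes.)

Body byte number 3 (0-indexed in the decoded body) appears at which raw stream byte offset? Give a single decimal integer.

Answer: 11

Derivation:
Chunk 1: stream[0..1]='3' size=0x3=3, data at stream[3..6]='g0l' -> body[0..3], body so far='g0l'
Chunk 2: stream[8..9]='4' size=0x4=4, data at stream[11..15]='mirt' -> body[3..7], body so far='g0lmirt'
Chunk 3: stream[17..18]='1' size=0x1=1, data at stream[20..21]='a' -> body[7..8], body so far='g0lmirta'
Chunk 4: stream[23..24]='0' size=0 (terminator). Final body='g0lmirta' (8 bytes)
Body byte 3 at stream offset 11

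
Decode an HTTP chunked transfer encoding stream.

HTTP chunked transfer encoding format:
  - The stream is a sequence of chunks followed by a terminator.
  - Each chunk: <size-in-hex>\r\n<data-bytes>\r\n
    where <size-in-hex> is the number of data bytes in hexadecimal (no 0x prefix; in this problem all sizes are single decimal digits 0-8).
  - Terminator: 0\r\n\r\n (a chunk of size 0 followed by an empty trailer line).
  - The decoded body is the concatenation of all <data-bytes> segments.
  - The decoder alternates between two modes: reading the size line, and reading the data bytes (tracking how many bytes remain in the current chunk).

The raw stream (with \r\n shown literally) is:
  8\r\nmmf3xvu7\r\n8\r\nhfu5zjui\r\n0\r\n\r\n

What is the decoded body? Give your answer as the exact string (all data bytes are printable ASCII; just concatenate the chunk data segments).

Answer: mmf3xvu7hfu5zjui

Derivation:
Chunk 1: stream[0..1]='8' size=0x8=8, data at stream[3..11]='mmf3xvu7' -> body[0..8], body so far='mmf3xvu7'
Chunk 2: stream[13..14]='8' size=0x8=8, data at stream[16..24]='hfu5zjui' -> body[8..16], body so far='mmf3xvu7hfu5zjui'
Chunk 3: stream[26..27]='0' size=0 (terminator). Final body='mmf3xvu7hfu5zjui' (16 bytes)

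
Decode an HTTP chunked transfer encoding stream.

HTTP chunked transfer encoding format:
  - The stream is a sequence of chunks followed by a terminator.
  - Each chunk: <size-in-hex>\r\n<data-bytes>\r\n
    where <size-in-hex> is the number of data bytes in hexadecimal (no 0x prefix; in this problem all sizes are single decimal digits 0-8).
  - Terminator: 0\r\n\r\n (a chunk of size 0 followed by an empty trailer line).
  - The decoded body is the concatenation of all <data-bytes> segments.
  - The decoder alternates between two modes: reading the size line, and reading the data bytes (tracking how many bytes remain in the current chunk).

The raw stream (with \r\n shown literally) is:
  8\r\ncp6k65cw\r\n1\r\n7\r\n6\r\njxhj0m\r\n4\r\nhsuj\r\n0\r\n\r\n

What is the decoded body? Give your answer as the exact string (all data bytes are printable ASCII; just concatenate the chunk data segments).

Chunk 1: stream[0..1]='8' size=0x8=8, data at stream[3..11]='cp6k65cw' -> body[0..8], body so far='cp6k65cw'
Chunk 2: stream[13..14]='1' size=0x1=1, data at stream[16..17]='7' -> body[8..9], body so far='cp6k65cw7'
Chunk 3: stream[19..20]='6' size=0x6=6, data at stream[22..28]='jxhj0m' -> body[9..15], body so far='cp6k65cw7jxhj0m'
Chunk 4: stream[30..31]='4' size=0x4=4, data at stream[33..37]='hsuj' -> body[15..19], body so far='cp6k65cw7jxhj0mhsuj'
Chunk 5: stream[39..40]='0' size=0 (terminator). Final body='cp6k65cw7jxhj0mhsuj' (19 bytes)

Answer: cp6k65cw7jxhj0mhsuj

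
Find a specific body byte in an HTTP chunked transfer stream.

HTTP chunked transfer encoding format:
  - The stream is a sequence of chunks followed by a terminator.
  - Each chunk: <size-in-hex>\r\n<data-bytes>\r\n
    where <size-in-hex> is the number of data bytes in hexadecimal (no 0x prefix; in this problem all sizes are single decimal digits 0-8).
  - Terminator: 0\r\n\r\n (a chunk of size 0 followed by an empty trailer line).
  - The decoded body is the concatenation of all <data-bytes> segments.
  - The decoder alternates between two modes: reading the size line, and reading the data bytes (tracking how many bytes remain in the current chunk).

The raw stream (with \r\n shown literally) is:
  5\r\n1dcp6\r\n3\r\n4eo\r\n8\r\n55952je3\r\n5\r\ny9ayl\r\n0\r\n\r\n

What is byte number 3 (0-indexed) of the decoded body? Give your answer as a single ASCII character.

Answer: p

Derivation:
Chunk 1: stream[0..1]='5' size=0x5=5, data at stream[3..8]='1dcp6' -> body[0..5], body so far='1dcp6'
Chunk 2: stream[10..11]='3' size=0x3=3, data at stream[13..16]='4eo' -> body[5..8], body so far='1dcp64eo'
Chunk 3: stream[18..19]='8' size=0x8=8, data at stream[21..29]='55952je3' -> body[8..16], body so far='1dcp64eo55952je3'
Chunk 4: stream[31..32]='5' size=0x5=5, data at stream[34..39]='y9ayl' -> body[16..21], body so far='1dcp64eo55952je3y9ayl'
Chunk 5: stream[41..42]='0' size=0 (terminator). Final body='1dcp64eo55952je3y9ayl' (21 bytes)
Body byte 3 = 'p'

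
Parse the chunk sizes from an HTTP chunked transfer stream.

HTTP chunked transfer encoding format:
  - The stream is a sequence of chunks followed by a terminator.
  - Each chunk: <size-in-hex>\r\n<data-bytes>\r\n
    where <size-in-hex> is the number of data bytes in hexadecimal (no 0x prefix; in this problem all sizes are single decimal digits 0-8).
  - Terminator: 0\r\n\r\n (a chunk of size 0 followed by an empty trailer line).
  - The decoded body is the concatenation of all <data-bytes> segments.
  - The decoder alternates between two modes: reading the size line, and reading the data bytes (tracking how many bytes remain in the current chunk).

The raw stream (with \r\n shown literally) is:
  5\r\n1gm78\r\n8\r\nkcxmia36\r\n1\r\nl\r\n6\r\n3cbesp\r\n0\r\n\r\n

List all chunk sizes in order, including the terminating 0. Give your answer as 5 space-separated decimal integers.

Answer: 5 8 1 6 0

Derivation:
Chunk 1: stream[0..1]='5' size=0x5=5, data at stream[3..8]='1gm78' -> body[0..5], body so far='1gm78'
Chunk 2: stream[10..11]='8' size=0x8=8, data at stream[13..21]='kcxmia36' -> body[5..13], body so far='1gm78kcxmia36'
Chunk 3: stream[23..24]='1' size=0x1=1, data at stream[26..27]='l' -> body[13..14], body so far='1gm78kcxmia36l'
Chunk 4: stream[29..30]='6' size=0x6=6, data at stream[32..38]='3cbesp' -> body[14..20], body so far='1gm78kcxmia36l3cbesp'
Chunk 5: stream[40..41]='0' size=0 (terminator). Final body='1gm78kcxmia36l3cbesp' (20 bytes)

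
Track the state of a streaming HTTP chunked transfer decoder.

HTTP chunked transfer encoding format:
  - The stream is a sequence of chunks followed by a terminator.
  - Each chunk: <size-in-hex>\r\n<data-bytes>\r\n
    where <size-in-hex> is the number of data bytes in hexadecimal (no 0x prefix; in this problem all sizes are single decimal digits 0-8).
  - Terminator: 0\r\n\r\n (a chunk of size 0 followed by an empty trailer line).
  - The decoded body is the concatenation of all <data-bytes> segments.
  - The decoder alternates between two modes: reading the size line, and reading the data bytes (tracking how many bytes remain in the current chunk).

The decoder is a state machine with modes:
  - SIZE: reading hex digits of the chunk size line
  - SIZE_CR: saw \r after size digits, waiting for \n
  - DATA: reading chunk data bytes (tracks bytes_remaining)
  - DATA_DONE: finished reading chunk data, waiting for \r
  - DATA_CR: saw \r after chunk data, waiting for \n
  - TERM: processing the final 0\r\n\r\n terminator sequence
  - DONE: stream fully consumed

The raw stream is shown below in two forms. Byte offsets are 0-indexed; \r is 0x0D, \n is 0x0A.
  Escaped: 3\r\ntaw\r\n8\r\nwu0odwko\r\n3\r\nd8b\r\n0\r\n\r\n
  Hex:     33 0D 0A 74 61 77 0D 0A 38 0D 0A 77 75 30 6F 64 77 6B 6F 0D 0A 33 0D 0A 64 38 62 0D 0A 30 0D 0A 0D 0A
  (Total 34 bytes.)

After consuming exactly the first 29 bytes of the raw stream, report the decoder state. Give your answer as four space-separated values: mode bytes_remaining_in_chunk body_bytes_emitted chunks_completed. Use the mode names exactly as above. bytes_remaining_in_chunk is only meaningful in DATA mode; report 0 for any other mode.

Answer: SIZE 0 14 3

Derivation:
Byte 0 = '3': mode=SIZE remaining=0 emitted=0 chunks_done=0
Byte 1 = 0x0D: mode=SIZE_CR remaining=0 emitted=0 chunks_done=0
Byte 2 = 0x0A: mode=DATA remaining=3 emitted=0 chunks_done=0
Byte 3 = 't': mode=DATA remaining=2 emitted=1 chunks_done=0
Byte 4 = 'a': mode=DATA remaining=1 emitted=2 chunks_done=0
Byte 5 = 'w': mode=DATA_DONE remaining=0 emitted=3 chunks_done=0
Byte 6 = 0x0D: mode=DATA_CR remaining=0 emitted=3 chunks_done=0
Byte 7 = 0x0A: mode=SIZE remaining=0 emitted=3 chunks_done=1
Byte 8 = '8': mode=SIZE remaining=0 emitted=3 chunks_done=1
Byte 9 = 0x0D: mode=SIZE_CR remaining=0 emitted=3 chunks_done=1
Byte 10 = 0x0A: mode=DATA remaining=8 emitted=3 chunks_done=1
Byte 11 = 'w': mode=DATA remaining=7 emitted=4 chunks_done=1
Byte 12 = 'u': mode=DATA remaining=6 emitted=5 chunks_done=1
Byte 13 = '0': mode=DATA remaining=5 emitted=6 chunks_done=1
Byte 14 = 'o': mode=DATA remaining=4 emitted=7 chunks_done=1
Byte 15 = 'd': mode=DATA remaining=3 emitted=8 chunks_done=1
Byte 16 = 'w': mode=DATA remaining=2 emitted=9 chunks_done=1
Byte 17 = 'k': mode=DATA remaining=1 emitted=10 chunks_done=1
Byte 18 = 'o': mode=DATA_DONE remaining=0 emitted=11 chunks_done=1
Byte 19 = 0x0D: mode=DATA_CR remaining=0 emitted=11 chunks_done=1
Byte 20 = 0x0A: mode=SIZE remaining=0 emitted=11 chunks_done=2
Byte 21 = '3': mode=SIZE remaining=0 emitted=11 chunks_done=2
Byte 22 = 0x0D: mode=SIZE_CR remaining=0 emitted=11 chunks_done=2
Byte 23 = 0x0A: mode=DATA remaining=3 emitted=11 chunks_done=2
Byte 24 = 'd': mode=DATA remaining=2 emitted=12 chunks_done=2
Byte 25 = '8': mode=DATA remaining=1 emitted=13 chunks_done=2
Byte 26 = 'b': mode=DATA_DONE remaining=0 emitted=14 chunks_done=2
Byte 27 = 0x0D: mode=DATA_CR remaining=0 emitted=14 chunks_done=2
Byte 28 = 0x0A: mode=SIZE remaining=0 emitted=14 chunks_done=3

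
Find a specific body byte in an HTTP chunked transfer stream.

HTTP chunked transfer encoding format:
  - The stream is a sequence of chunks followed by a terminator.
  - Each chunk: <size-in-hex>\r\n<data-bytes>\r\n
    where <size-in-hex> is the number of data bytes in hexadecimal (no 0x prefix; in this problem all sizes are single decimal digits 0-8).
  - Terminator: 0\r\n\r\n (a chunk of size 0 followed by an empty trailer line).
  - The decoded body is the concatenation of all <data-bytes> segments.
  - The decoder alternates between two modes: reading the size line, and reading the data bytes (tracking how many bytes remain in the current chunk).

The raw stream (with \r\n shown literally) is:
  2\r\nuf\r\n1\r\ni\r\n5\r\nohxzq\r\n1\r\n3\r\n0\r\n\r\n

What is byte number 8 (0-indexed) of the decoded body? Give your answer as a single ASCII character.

Answer: 3

Derivation:
Chunk 1: stream[0..1]='2' size=0x2=2, data at stream[3..5]='uf' -> body[0..2], body so far='uf'
Chunk 2: stream[7..8]='1' size=0x1=1, data at stream[10..11]='i' -> body[2..3], body so far='ufi'
Chunk 3: stream[13..14]='5' size=0x5=5, data at stream[16..21]='ohxzq' -> body[3..8], body so far='ufiohxzq'
Chunk 4: stream[23..24]='1' size=0x1=1, data at stream[26..27]='3' -> body[8..9], body so far='ufiohxzq3'
Chunk 5: stream[29..30]='0' size=0 (terminator). Final body='ufiohxzq3' (9 bytes)
Body byte 8 = '3'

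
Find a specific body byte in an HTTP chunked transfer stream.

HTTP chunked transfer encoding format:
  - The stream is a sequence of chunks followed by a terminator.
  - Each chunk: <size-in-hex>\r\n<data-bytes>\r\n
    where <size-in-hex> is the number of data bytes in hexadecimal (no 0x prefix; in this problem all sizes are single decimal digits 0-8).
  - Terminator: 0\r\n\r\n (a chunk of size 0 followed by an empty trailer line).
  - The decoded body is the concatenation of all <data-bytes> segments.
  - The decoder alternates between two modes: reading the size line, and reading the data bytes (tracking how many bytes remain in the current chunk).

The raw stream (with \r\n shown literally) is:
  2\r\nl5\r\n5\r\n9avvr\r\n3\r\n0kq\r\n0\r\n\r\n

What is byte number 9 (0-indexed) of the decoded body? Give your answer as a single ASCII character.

Chunk 1: stream[0..1]='2' size=0x2=2, data at stream[3..5]='l5' -> body[0..2], body so far='l5'
Chunk 2: stream[7..8]='5' size=0x5=5, data at stream[10..15]='9avvr' -> body[2..7], body so far='l59avvr'
Chunk 3: stream[17..18]='3' size=0x3=3, data at stream[20..23]='0kq' -> body[7..10], body so far='l59avvr0kq'
Chunk 4: stream[25..26]='0' size=0 (terminator). Final body='l59avvr0kq' (10 bytes)
Body byte 9 = 'q'

Answer: q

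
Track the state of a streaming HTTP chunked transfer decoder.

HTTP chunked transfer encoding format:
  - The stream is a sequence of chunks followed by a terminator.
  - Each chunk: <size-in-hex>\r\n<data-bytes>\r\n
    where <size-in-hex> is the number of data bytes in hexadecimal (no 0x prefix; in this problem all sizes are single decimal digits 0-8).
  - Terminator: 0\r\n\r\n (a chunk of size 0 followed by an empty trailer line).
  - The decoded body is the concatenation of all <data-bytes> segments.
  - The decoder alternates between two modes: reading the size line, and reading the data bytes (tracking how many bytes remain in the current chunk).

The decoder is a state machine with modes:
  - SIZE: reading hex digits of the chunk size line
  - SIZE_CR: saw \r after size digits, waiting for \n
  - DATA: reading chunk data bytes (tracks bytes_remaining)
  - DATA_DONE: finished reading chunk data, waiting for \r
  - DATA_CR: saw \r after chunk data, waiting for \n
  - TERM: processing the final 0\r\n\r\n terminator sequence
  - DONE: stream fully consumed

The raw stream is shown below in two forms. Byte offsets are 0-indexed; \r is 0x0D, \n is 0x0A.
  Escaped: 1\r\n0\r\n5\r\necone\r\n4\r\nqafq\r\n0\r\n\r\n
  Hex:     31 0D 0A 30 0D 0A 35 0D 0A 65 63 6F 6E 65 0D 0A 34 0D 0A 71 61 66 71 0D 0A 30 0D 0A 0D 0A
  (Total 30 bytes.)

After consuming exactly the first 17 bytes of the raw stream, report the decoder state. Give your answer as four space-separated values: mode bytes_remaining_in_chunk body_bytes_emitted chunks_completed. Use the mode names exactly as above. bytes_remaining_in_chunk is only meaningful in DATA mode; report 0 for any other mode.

Byte 0 = '1': mode=SIZE remaining=0 emitted=0 chunks_done=0
Byte 1 = 0x0D: mode=SIZE_CR remaining=0 emitted=0 chunks_done=0
Byte 2 = 0x0A: mode=DATA remaining=1 emitted=0 chunks_done=0
Byte 3 = '0': mode=DATA_DONE remaining=0 emitted=1 chunks_done=0
Byte 4 = 0x0D: mode=DATA_CR remaining=0 emitted=1 chunks_done=0
Byte 5 = 0x0A: mode=SIZE remaining=0 emitted=1 chunks_done=1
Byte 6 = '5': mode=SIZE remaining=0 emitted=1 chunks_done=1
Byte 7 = 0x0D: mode=SIZE_CR remaining=0 emitted=1 chunks_done=1
Byte 8 = 0x0A: mode=DATA remaining=5 emitted=1 chunks_done=1
Byte 9 = 'e': mode=DATA remaining=4 emitted=2 chunks_done=1
Byte 10 = 'c': mode=DATA remaining=3 emitted=3 chunks_done=1
Byte 11 = 'o': mode=DATA remaining=2 emitted=4 chunks_done=1
Byte 12 = 'n': mode=DATA remaining=1 emitted=5 chunks_done=1
Byte 13 = 'e': mode=DATA_DONE remaining=0 emitted=6 chunks_done=1
Byte 14 = 0x0D: mode=DATA_CR remaining=0 emitted=6 chunks_done=1
Byte 15 = 0x0A: mode=SIZE remaining=0 emitted=6 chunks_done=2
Byte 16 = '4': mode=SIZE remaining=0 emitted=6 chunks_done=2

Answer: SIZE 0 6 2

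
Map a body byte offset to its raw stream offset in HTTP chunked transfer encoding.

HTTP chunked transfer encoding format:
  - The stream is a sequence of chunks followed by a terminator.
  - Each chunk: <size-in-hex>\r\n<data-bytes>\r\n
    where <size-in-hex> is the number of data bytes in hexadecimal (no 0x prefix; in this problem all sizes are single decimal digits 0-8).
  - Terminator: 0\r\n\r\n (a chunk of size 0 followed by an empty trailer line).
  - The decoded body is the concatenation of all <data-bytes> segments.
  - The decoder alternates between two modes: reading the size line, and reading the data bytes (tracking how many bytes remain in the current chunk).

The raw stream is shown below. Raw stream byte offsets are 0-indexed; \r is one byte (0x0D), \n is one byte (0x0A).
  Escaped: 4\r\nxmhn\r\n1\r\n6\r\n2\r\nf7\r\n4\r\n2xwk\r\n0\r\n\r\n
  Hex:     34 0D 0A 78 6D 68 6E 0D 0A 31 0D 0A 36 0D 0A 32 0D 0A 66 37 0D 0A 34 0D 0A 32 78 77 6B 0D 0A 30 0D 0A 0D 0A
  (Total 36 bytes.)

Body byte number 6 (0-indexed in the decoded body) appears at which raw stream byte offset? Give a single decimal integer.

Answer: 19

Derivation:
Chunk 1: stream[0..1]='4' size=0x4=4, data at stream[3..7]='xmhn' -> body[0..4], body so far='xmhn'
Chunk 2: stream[9..10]='1' size=0x1=1, data at stream[12..13]='6' -> body[4..5], body so far='xmhn6'
Chunk 3: stream[15..16]='2' size=0x2=2, data at stream[18..20]='f7' -> body[5..7], body so far='xmhn6f7'
Chunk 4: stream[22..23]='4' size=0x4=4, data at stream[25..29]='2xwk' -> body[7..11], body so far='xmhn6f72xwk'
Chunk 5: stream[31..32]='0' size=0 (terminator). Final body='xmhn6f72xwk' (11 bytes)
Body byte 6 at stream offset 19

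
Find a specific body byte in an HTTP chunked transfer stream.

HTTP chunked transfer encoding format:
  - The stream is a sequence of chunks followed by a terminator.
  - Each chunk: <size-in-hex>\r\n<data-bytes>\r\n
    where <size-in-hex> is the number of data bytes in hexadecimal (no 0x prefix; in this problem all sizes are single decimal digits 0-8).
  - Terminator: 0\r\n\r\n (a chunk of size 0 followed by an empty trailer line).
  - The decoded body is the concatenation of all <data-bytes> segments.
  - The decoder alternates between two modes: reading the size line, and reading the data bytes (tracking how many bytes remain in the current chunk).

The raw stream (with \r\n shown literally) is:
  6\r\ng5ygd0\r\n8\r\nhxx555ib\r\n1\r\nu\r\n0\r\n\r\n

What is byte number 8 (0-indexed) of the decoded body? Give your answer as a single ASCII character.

Answer: x

Derivation:
Chunk 1: stream[0..1]='6' size=0x6=6, data at stream[3..9]='g5ygd0' -> body[0..6], body so far='g5ygd0'
Chunk 2: stream[11..12]='8' size=0x8=8, data at stream[14..22]='hxx555ib' -> body[6..14], body so far='g5ygd0hxx555ib'
Chunk 3: stream[24..25]='1' size=0x1=1, data at stream[27..28]='u' -> body[14..15], body so far='g5ygd0hxx555ibu'
Chunk 4: stream[30..31]='0' size=0 (terminator). Final body='g5ygd0hxx555ibu' (15 bytes)
Body byte 8 = 'x'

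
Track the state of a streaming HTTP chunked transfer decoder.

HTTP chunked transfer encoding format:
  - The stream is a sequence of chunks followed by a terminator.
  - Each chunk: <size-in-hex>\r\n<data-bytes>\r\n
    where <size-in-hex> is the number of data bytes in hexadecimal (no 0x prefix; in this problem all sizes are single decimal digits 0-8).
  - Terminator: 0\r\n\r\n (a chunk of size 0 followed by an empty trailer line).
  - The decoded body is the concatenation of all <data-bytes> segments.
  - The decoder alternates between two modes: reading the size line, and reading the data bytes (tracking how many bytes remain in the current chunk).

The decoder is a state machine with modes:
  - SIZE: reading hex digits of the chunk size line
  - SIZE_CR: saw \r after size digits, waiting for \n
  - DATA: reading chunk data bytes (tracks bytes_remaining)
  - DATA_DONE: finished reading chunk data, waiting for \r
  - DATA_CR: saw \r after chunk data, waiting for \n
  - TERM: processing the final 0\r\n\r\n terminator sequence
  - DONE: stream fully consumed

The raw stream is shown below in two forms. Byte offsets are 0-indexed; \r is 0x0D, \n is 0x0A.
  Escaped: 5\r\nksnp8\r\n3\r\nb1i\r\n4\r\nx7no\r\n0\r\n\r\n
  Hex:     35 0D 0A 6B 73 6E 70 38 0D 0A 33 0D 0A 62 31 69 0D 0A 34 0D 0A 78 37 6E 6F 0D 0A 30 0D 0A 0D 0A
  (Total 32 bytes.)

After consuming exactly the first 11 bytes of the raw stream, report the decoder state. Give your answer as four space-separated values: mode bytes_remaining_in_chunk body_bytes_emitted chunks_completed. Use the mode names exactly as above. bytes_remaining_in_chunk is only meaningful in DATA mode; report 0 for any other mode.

Byte 0 = '5': mode=SIZE remaining=0 emitted=0 chunks_done=0
Byte 1 = 0x0D: mode=SIZE_CR remaining=0 emitted=0 chunks_done=0
Byte 2 = 0x0A: mode=DATA remaining=5 emitted=0 chunks_done=0
Byte 3 = 'k': mode=DATA remaining=4 emitted=1 chunks_done=0
Byte 4 = 's': mode=DATA remaining=3 emitted=2 chunks_done=0
Byte 5 = 'n': mode=DATA remaining=2 emitted=3 chunks_done=0
Byte 6 = 'p': mode=DATA remaining=1 emitted=4 chunks_done=0
Byte 7 = '8': mode=DATA_DONE remaining=0 emitted=5 chunks_done=0
Byte 8 = 0x0D: mode=DATA_CR remaining=0 emitted=5 chunks_done=0
Byte 9 = 0x0A: mode=SIZE remaining=0 emitted=5 chunks_done=1
Byte 10 = '3': mode=SIZE remaining=0 emitted=5 chunks_done=1

Answer: SIZE 0 5 1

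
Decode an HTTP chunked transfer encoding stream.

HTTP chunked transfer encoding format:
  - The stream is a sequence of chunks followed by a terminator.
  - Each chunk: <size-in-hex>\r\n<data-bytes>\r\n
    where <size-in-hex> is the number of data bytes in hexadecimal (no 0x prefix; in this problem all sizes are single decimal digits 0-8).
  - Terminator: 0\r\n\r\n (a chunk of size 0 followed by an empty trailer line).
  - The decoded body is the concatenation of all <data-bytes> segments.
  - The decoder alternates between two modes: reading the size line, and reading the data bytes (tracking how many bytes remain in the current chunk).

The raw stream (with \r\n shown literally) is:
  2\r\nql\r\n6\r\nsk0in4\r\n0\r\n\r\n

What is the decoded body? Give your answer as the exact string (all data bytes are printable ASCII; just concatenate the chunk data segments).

Chunk 1: stream[0..1]='2' size=0x2=2, data at stream[3..5]='ql' -> body[0..2], body so far='ql'
Chunk 2: stream[7..8]='6' size=0x6=6, data at stream[10..16]='sk0in4' -> body[2..8], body so far='qlsk0in4'
Chunk 3: stream[18..19]='0' size=0 (terminator). Final body='qlsk0in4' (8 bytes)

Answer: qlsk0in4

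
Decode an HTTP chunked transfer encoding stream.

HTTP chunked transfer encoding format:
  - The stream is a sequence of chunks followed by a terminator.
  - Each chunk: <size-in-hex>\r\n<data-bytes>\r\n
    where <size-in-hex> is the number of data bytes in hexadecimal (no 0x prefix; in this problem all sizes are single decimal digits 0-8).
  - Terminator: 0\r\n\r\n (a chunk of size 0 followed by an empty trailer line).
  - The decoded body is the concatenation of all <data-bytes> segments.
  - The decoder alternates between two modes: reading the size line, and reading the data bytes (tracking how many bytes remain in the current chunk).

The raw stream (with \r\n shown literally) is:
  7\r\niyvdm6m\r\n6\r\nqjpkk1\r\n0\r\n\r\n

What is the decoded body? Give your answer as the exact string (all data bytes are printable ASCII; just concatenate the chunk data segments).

Chunk 1: stream[0..1]='7' size=0x7=7, data at stream[3..10]='iyvdm6m' -> body[0..7], body so far='iyvdm6m'
Chunk 2: stream[12..13]='6' size=0x6=6, data at stream[15..21]='qjpkk1' -> body[7..13], body so far='iyvdm6mqjpkk1'
Chunk 3: stream[23..24]='0' size=0 (terminator). Final body='iyvdm6mqjpkk1' (13 bytes)

Answer: iyvdm6mqjpkk1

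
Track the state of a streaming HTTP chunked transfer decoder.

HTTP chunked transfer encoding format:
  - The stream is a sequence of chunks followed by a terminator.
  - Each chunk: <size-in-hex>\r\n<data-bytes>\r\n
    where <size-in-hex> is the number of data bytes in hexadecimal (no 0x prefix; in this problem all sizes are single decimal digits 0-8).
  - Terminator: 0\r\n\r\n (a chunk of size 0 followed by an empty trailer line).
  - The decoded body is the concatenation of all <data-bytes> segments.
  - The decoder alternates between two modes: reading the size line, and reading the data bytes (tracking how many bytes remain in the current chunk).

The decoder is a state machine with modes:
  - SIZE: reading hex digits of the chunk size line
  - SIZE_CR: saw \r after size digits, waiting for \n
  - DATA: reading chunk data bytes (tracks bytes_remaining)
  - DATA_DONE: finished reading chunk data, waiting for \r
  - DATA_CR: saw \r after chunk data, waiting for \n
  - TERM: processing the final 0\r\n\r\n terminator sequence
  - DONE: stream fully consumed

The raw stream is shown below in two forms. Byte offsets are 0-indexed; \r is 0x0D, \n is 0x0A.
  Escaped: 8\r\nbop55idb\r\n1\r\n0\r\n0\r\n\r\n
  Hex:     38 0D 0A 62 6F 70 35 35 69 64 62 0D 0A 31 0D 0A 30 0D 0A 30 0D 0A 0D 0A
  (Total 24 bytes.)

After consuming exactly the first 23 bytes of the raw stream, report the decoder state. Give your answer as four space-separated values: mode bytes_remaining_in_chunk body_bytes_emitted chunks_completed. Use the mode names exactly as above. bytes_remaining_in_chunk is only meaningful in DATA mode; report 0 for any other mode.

Byte 0 = '8': mode=SIZE remaining=0 emitted=0 chunks_done=0
Byte 1 = 0x0D: mode=SIZE_CR remaining=0 emitted=0 chunks_done=0
Byte 2 = 0x0A: mode=DATA remaining=8 emitted=0 chunks_done=0
Byte 3 = 'b': mode=DATA remaining=7 emitted=1 chunks_done=0
Byte 4 = 'o': mode=DATA remaining=6 emitted=2 chunks_done=0
Byte 5 = 'p': mode=DATA remaining=5 emitted=3 chunks_done=0
Byte 6 = '5': mode=DATA remaining=4 emitted=4 chunks_done=0
Byte 7 = '5': mode=DATA remaining=3 emitted=5 chunks_done=0
Byte 8 = 'i': mode=DATA remaining=2 emitted=6 chunks_done=0
Byte 9 = 'd': mode=DATA remaining=1 emitted=7 chunks_done=0
Byte 10 = 'b': mode=DATA_DONE remaining=0 emitted=8 chunks_done=0
Byte 11 = 0x0D: mode=DATA_CR remaining=0 emitted=8 chunks_done=0
Byte 12 = 0x0A: mode=SIZE remaining=0 emitted=8 chunks_done=1
Byte 13 = '1': mode=SIZE remaining=0 emitted=8 chunks_done=1
Byte 14 = 0x0D: mode=SIZE_CR remaining=0 emitted=8 chunks_done=1
Byte 15 = 0x0A: mode=DATA remaining=1 emitted=8 chunks_done=1
Byte 16 = '0': mode=DATA_DONE remaining=0 emitted=9 chunks_done=1
Byte 17 = 0x0D: mode=DATA_CR remaining=0 emitted=9 chunks_done=1
Byte 18 = 0x0A: mode=SIZE remaining=0 emitted=9 chunks_done=2
Byte 19 = '0': mode=SIZE remaining=0 emitted=9 chunks_done=2
Byte 20 = 0x0D: mode=SIZE_CR remaining=0 emitted=9 chunks_done=2
Byte 21 = 0x0A: mode=TERM remaining=0 emitted=9 chunks_done=2
Byte 22 = 0x0D: mode=TERM remaining=0 emitted=9 chunks_done=2

Answer: TERM 0 9 2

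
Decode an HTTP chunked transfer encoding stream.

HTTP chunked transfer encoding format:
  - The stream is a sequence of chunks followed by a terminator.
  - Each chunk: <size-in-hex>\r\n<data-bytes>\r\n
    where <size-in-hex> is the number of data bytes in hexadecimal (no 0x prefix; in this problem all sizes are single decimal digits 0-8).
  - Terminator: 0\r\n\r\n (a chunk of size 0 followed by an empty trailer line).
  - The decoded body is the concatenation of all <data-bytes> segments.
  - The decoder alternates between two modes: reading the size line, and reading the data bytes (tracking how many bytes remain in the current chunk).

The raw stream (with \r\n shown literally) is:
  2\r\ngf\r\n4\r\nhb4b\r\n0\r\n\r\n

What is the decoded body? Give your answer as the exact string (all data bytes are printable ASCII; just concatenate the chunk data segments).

Answer: gfhb4b

Derivation:
Chunk 1: stream[0..1]='2' size=0x2=2, data at stream[3..5]='gf' -> body[0..2], body so far='gf'
Chunk 2: stream[7..8]='4' size=0x4=4, data at stream[10..14]='hb4b' -> body[2..6], body so far='gfhb4b'
Chunk 3: stream[16..17]='0' size=0 (terminator). Final body='gfhb4b' (6 bytes)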